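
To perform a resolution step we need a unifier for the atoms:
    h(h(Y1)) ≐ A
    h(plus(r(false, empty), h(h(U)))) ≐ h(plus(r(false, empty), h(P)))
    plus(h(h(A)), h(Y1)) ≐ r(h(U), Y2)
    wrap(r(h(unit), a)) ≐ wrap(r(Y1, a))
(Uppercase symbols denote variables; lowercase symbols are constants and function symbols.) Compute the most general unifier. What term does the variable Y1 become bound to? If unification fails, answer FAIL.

Bind A := h(h(Y1)); substituting into the one remaining equation that mentions A gives: plus(h(h(h(h(Y1)))), h(Y1)) ≐ r(h(U), Y2).
Decompose h/1: plus(r(false, empty), h(h(U))) ≐ plus(r(false, empty), h(P)).
Decompose plus/2: r(false, empty) ≐ r(false, empty),  h(h(U)) ≐ h(P).
Delete trivial equation r(false, empty) ≐ r(false, empty).
Decompose h/1: h(U) ≐ P.
Bind P := h(U); no other remaining equation mentions P.
Clash: head symbols differ (plus/2 vs r/2); no unifier exists.

FAIL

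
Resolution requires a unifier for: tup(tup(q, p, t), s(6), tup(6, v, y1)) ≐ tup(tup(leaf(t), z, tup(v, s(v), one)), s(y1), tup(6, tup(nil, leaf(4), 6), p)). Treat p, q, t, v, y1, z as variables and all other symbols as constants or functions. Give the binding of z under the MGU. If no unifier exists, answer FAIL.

6

Decompose tup/3: tup(q, p, t) ≐ tup(leaf(t), z, tup(v, s(v), one)),  s(6) ≐ s(y1),  tup(6, v, y1) ≐ tup(6, tup(nil, leaf(4), 6), p).
Decompose tup/3: q ≐ leaf(t),  p ≐ z,  t ≐ tup(v, s(v), one).
Bind q := leaf(t); no other remaining equation mentions q.
Bind p := z; substituting into the one remaining equation that mentions p gives: tup(6, v, y1) ≐ tup(6, tup(nil, leaf(4), 6), z).
Bind t := tup(v, s(v), one); no other remaining equation mentions t. Substituting into the earlier binding gives q := leaf(tup(v, s(v), one)).
Decompose s/1: 6 ≐ y1.
Bind y1 := 6; substituting into the remaining equation gives: tup(6, v, 6) ≐ tup(6, tup(nil, leaf(4), 6), z).
Decompose tup/3: 6 ≐ 6,  v ≐ tup(nil, leaf(4), 6),  6 ≐ z.
Delete trivial equation 6 ≐ 6.
Bind v := tup(nil, leaf(4), 6); no other remaining equation mentions v. Substituting into the earlier bindings gives q := leaf(tup(tup(nil, leaf(4), 6), s(tup(nil, leaf(4), 6)), one)), t := tup(tup(nil, leaf(4), 6), s(tup(nil, leaf(4), 6)), one).
Bind z := 6. Substituting into the earlier binding gives p := 6.
MGU = { q := leaf(tup(tup(nil, leaf(4), 6), s(tup(nil, leaf(4), 6)), one)), p := 6, t := tup(tup(nil, leaf(4), 6), s(tup(nil, leaf(4), 6)), one), y1 := 6, v := tup(nil, leaf(4), 6), z := 6 }, so z := 6.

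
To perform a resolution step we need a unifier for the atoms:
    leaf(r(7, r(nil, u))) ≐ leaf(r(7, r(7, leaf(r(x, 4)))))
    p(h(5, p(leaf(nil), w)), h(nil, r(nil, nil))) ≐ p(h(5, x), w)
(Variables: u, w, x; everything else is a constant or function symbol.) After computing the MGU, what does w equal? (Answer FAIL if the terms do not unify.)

FAIL

Decompose leaf/1: r(7, r(nil, u)) ≐ r(7, r(7, leaf(r(x, 4)))).
Decompose r/2: 7 ≐ 7,  r(nil, u) ≐ r(7, leaf(r(x, 4))).
Delete trivial equation 7 ≐ 7.
Decompose r/2: nil ≐ 7,  u ≐ leaf(r(x, 4)).
Clash: constants nil and 7 differ; no unifier exists.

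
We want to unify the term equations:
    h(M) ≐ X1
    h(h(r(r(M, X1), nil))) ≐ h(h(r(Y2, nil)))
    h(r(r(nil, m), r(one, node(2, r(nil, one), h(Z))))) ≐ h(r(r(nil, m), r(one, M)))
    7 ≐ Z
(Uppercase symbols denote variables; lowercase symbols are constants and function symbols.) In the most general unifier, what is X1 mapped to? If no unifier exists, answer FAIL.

h(node(2, r(nil, one), h(7)))

Bind X1 := h(M); substituting into the one remaining equation that mentions X1 gives: h(h(r(r(M, h(M)), nil))) ≐ h(h(r(Y2, nil))).
Decompose h/1: h(r(r(M, h(M)), nil)) ≐ h(r(Y2, nil)).
Decompose h/1: r(r(M, h(M)), nil) ≐ r(Y2, nil).
Decompose r/2: r(M, h(M)) ≐ Y2,  nil ≐ nil.
Bind Y2 := r(M, h(M)); no other remaining equation mentions Y2.
Delete trivial equation nil ≐ nil.
Decompose h/1: r(r(nil, m), r(one, node(2, r(nil, one), h(Z)))) ≐ r(r(nil, m), r(one, M)).
Decompose r/2: r(nil, m) ≐ r(nil, m),  r(one, node(2, r(nil, one), h(Z))) ≐ r(one, M).
Delete trivial equation r(nil, m) ≐ r(nil, m).
Decompose r/2: one ≐ one,  node(2, r(nil, one), h(Z)) ≐ M.
Delete trivial equation one ≐ one.
Bind M := node(2, r(nil, one), h(Z)); no other remaining equation mentions M. Substituting into the earlier bindings gives X1 := h(node(2, r(nil, one), h(Z))), Y2 := r(node(2, r(nil, one), h(Z)), h(node(2, r(nil, one), h(Z)))).
Bind Z := 7. Substituting into the earlier bindings gives X1 := h(node(2, r(nil, one), h(7))), Y2 := r(node(2, r(nil, one), h(7)), h(node(2, r(nil, one), h(7)))), M := node(2, r(nil, one), h(7)).
MGU = { X1 := h(node(2, r(nil, one), h(7))), Y2 := r(node(2, r(nil, one), h(7)), h(node(2, r(nil, one), h(7)))), M := node(2, r(nil, one), h(7)), Z := 7 }, so X1 := h(node(2, r(nil, one), h(7))).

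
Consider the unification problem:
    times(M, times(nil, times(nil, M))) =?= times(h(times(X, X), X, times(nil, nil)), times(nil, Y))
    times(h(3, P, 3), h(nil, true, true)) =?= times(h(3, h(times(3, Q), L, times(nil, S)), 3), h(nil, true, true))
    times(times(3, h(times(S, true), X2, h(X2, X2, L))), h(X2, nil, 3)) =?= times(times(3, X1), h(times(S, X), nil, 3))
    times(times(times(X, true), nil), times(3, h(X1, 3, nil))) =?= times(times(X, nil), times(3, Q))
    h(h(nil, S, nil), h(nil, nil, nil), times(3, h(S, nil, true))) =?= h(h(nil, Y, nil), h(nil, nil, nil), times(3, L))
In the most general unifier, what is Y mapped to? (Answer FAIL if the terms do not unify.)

Decompose times/2: M =?= h(times(X, X), X, times(nil, nil)),  times(nil, times(nil, M)) =?= times(nil, Y).
Bind M := h(times(X, X), X, times(nil, nil)); substituting into the one remaining equation that mentions M gives: times(nil, times(nil, h(times(X, X), X, times(nil, nil)))) =?= times(nil, Y).
Decompose times/2: nil =?= nil,  times(nil, h(times(X, X), X, times(nil, nil))) =?= Y.
Delete trivial equation nil =?= nil.
Bind Y := times(nil, h(times(X, X), X, times(nil, nil))); substituting into the one remaining equation that mentions Y gives: h(h(nil, S, nil), h(nil, nil, nil), times(3, h(S, nil, true))) =?= h(h(nil, times(nil, h(times(X, X), X, times(nil, nil))), nil), h(nil, nil, nil), times(3, L)).
Decompose times/2: h(3, P, 3) =?= h(3, h(times(3, Q), L, times(nil, S)), 3),  h(nil, true, true) =?= h(nil, true, true).
Decompose h/3: 3 =?= 3,  P =?= h(times(3, Q), L, times(nil, S)),  3 =?= 3.
Delete trivial equation 3 =?= 3.
Bind P := h(times(3, Q), L, times(nil, S)); no other remaining equation mentions P.
Delete trivial equation 3 =?= 3.
Delete trivial equation h(nil, true, true) =?= h(nil, true, true).
Decompose times/2: times(3, h(times(S, true), X2, h(X2, X2, L))) =?= times(3, X1),  h(X2, nil, 3) =?= h(times(S, X), nil, 3).
Decompose times/2: 3 =?= 3,  h(times(S, true), X2, h(X2, X2, L)) =?= X1.
Delete trivial equation 3 =?= 3.
Bind X1 := h(times(S, true), X2, h(X2, X2, L)); substituting into the one remaining equation that mentions X1 gives: times(times(times(X, true), nil), times(3, h(h(times(S, true), X2, h(X2, X2, L)), 3, nil))) =?= times(times(X, nil), times(3, Q)).
Decompose h/3: X2 =?= times(S, X),  nil =?= nil,  3 =?= 3.
Bind X2 := times(S, X); substituting into the one remaining equation that mentions X2 gives: times(times(times(X, true), nil), times(3, h(h(times(S, true), times(S, X), h(times(S, X), times(S, X), L)), 3, nil))) =?= times(times(X, nil), times(3, Q)). Substituting into the earlier binding gives X1 := h(times(S, true), times(S, X), h(times(S, X), times(S, X), L)).
Delete trivial equation nil =?= nil.
Delete trivial equation 3 =?= 3.
Decompose times/2: times(times(X, true), nil) =?= times(X, nil),  times(3, h(h(times(S, true), times(S, X), h(times(S, X), times(S, X), L)), 3, nil)) =?= times(3, Q).
Decompose times/2: times(X, true) =?= X,  nil =?= nil.
Occurs check fails: X occurs in times(X, true); the equation X =?= times(X, true) has no finite solution.

FAIL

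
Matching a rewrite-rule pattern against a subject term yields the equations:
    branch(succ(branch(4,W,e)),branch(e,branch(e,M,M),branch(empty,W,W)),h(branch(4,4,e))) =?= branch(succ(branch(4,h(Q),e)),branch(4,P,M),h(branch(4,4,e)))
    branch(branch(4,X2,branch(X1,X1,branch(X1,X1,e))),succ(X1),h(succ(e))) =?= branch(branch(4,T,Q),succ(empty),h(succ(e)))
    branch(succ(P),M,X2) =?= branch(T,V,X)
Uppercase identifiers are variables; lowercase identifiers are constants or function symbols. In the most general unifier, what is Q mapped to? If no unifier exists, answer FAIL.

FAIL

Decompose branch/3: succ(branch(4,W,e)) =?= succ(branch(4,h(Q),e)),  branch(e,branch(e,M,M),branch(empty,W,W)) =?= branch(4,P,M),  h(branch(4,4,e)) =?= h(branch(4,4,e)).
Decompose succ/1: branch(4,W,e) =?= branch(4,h(Q),e).
Decompose branch/3: 4 =?= 4,  W =?= h(Q),  e =?= e.
Delete trivial equation 4 =?= 4.
Bind W := h(Q); substituting into the one remaining equation that mentions W gives: branch(e,branch(e,M,M),branch(empty,h(Q),h(Q))) =?= branch(4,P,M).
Delete trivial equation e =?= e.
Decompose branch/3: e =?= 4,  branch(e,M,M) =?= P,  branch(empty,h(Q),h(Q)) =?= M.
Clash: constants e and 4 differ; no unifier exists.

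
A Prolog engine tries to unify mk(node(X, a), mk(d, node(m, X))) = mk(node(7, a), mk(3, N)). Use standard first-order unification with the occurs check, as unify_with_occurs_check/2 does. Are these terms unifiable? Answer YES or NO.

Decompose mk/2: node(X, a) = node(7, a),  mk(d, node(m, X)) = mk(3, N).
Decompose node/2: X = 7,  a = a.
Bind X := 7; substituting into the one remaining equation that mentions X gives: mk(d, node(m, 7)) = mk(3, N).
Delete trivial equation a = a.
Decompose mk/2: d = 3,  node(m, 7) = N.
Clash: constants d and 3 differ; no unifier exists.

NO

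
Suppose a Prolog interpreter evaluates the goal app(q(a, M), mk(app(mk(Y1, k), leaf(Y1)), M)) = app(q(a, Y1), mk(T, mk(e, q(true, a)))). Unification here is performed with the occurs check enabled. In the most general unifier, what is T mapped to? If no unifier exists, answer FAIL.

app(mk(mk(e, q(true, a)), k), leaf(mk(e, q(true, a))))

Decompose app/2: q(a, M) = q(a, Y1),  mk(app(mk(Y1, k), leaf(Y1)), M) = mk(T, mk(e, q(true, a))).
Decompose q/2: a = a,  M = Y1.
Delete trivial equation a = a.
Bind M := Y1; substituting into the remaining equation gives: mk(app(mk(Y1, k), leaf(Y1)), Y1) = mk(T, mk(e, q(true, a))).
Decompose mk/2: app(mk(Y1, k), leaf(Y1)) = T,  Y1 = mk(e, q(true, a)).
Bind T := app(mk(Y1, k), leaf(Y1)); no other remaining equation mentions T.
Bind Y1 := mk(e, q(true, a)). Substituting into the earlier bindings gives M := mk(e, q(true, a)), T := app(mk(mk(e, q(true, a)), k), leaf(mk(e, q(true, a)))).
MGU = { M -> mk(e, q(true, a)), T -> app(mk(mk(e, q(true, a)), k), leaf(mk(e, q(true, a)))), Y1 -> mk(e, q(true, a)) }, so T -> app(mk(mk(e, q(true, a)), k), leaf(mk(e, q(true, a)))).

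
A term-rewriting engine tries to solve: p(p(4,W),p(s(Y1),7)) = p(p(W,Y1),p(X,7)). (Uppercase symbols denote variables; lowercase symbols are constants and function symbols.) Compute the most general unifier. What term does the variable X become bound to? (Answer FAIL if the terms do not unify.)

s(4)

Decompose p/2: p(4,W) = p(W,Y1),  p(s(Y1),7) = p(X,7).
Decompose p/2: 4 = W,  W = Y1.
Bind W := 4; substituting into the one remaining equation that mentions W gives: 4 = Y1.
Bind Y1 := 4; substituting into the remaining equation gives: p(s(4),7) = p(X,7).
Decompose p/2: s(4) = X,  7 = 7.
Bind X := s(4); no other remaining equation mentions X.
Delete trivial equation 7 = 7.
MGU = { W := 4, Y1 := 4, X := s(4) }, so X := s(4).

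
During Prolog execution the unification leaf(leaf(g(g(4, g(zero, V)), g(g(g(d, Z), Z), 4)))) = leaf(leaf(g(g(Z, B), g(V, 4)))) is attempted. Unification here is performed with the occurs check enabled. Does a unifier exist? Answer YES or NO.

YES

Decompose leaf/1: leaf(g(g(4, g(zero, V)), g(g(g(d, Z), Z), 4))) = leaf(g(g(Z, B), g(V, 4))).
Decompose leaf/1: g(g(4, g(zero, V)), g(g(g(d, Z), Z), 4)) = g(g(Z, B), g(V, 4)).
Decompose g/2: g(4, g(zero, V)) = g(Z, B),  g(g(g(d, Z), Z), 4) = g(V, 4).
Decompose g/2: 4 = Z,  g(zero, V) = B.
Bind Z := 4; substituting into the one remaining equation that mentions Z gives: g(g(g(d, 4), 4), 4) = g(V, 4).
Bind B := g(zero, V); no other remaining equation mentions B.
Decompose g/2: g(g(d, 4), 4) = V,  4 = 4.
Bind V := g(g(d, 4), 4); no other remaining equation mentions V. Substituting into the earlier binding gives B := g(zero, g(g(d, 4), 4)).
Delete trivial equation 4 = 4.
No equations remain and no clash or occurs-check failure arose, so a unifier exists.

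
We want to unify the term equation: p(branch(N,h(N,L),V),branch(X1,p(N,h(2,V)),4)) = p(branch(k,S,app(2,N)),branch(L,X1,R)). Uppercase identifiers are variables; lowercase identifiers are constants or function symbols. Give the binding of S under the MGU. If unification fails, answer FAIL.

Decompose p/2: branch(N,h(N,L),V) = branch(k,S,app(2,N)),  branch(X1,p(N,h(2,V)),4) = branch(L,X1,R).
Decompose branch/3: N = k,  h(N,L) = S,  V = app(2,N).
Bind N := k; substituting into the remaining equations gives: h(k,L) = S,  V = app(2,k),  branch(X1,p(k,h(2,V)),4) = branch(L,X1,R).
Bind S := h(k,L); no other remaining equation mentions S.
Bind V := app(2,k); substituting into the remaining equation gives: branch(X1,p(k,h(2,app(2,k))),4) = branch(L,X1,R).
Decompose branch/3: X1 = L,  p(k,h(2,app(2,k))) = X1,  4 = R.
Bind X1 := L; substituting into the one remaining equation that mentions X1 gives: p(k,h(2,app(2,k))) = L.
Bind L := p(k,h(2,app(2,k))); no other remaining equation mentions L. Substituting into the earlier bindings gives S := h(k,p(k,h(2,app(2,k)))), X1 := p(k,h(2,app(2,k))).
Bind R := 4.
MGU = { N -> k, S -> h(k,p(k,h(2,app(2,k)))), V -> app(2,k), X1 -> p(k,h(2,app(2,k))), L -> p(k,h(2,app(2,k))), R -> 4 }, so S -> h(k,p(k,h(2,app(2,k)))).

h(k,p(k,h(2,app(2,k))))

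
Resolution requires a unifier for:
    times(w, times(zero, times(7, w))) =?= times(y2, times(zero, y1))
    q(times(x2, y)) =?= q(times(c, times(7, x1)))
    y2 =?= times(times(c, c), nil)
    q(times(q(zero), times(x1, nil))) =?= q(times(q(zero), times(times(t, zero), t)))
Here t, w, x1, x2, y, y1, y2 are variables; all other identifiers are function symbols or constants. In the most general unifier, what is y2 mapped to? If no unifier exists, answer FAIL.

Decompose times/2: w =?= y2,  times(zero, times(7, w)) =?= times(zero, y1).
Bind w := y2; substituting into the one remaining equation that mentions w gives: times(zero, times(7, y2)) =?= times(zero, y1).
Decompose times/2: zero =?= zero,  times(7, y2) =?= y1.
Delete trivial equation zero =?= zero.
Bind y1 := times(7, y2); no other remaining equation mentions y1.
Decompose q/1: times(x2, y) =?= times(c, times(7, x1)).
Decompose times/2: x2 =?= c,  y =?= times(7, x1).
Bind x2 := c; no other remaining equation mentions x2.
Bind y := times(7, x1); no other remaining equation mentions y.
Bind y2 := times(times(c, c), nil); no other remaining equation mentions y2. Substituting into the earlier bindings gives w := times(times(c, c), nil), y1 := times(7, times(times(c, c), nil)).
Decompose q/1: times(q(zero), times(x1, nil)) =?= times(q(zero), times(times(t, zero), t)).
Decompose times/2: q(zero) =?= q(zero),  times(x1, nil) =?= times(times(t, zero), t).
Delete trivial equation q(zero) =?= q(zero).
Decompose times/2: x1 =?= times(t, zero),  nil =?= t.
Bind x1 := times(t, zero); no other remaining equation mentions x1. Substituting into the earlier binding gives y := times(7, times(t, zero)).
Bind t := nil. Substituting into the earlier bindings gives y := times(7, times(nil, zero)), x1 := times(nil, zero).
MGU = { w -> times(times(c, c), nil), y1 -> times(7, times(times(c, c), nil)), x2 -> c, y -> times(7, times(nil, zero)), y2 -> times(times(c, c), nil), x1 -> times(nil, zero), t -> nil }, so y2 -> times(times(c, c), nil).

times(times(c, c), nil)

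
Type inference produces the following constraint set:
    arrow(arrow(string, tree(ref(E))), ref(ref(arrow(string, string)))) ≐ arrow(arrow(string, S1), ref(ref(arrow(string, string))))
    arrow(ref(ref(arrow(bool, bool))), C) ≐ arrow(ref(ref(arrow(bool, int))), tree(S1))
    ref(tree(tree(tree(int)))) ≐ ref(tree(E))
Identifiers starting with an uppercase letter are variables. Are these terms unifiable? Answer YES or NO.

NO

Decompose arrow/2: arrow(string, tree(ref(E))) ≐ arrow(string, S1),  ref(ref(arrow(string, string))) ≐ ref(ref(arrow(string, string))).
Decompose arrow/2: string ≐ string,  tree(ref(E)) ≐ S1.
Delete trivial equation string ≐ string.
Bind S1 := tree(ref(E)); substituting into the one remaining equation that mentions S1 gives: arrow(ref(ref(arrow(bool, bool))), C) ≐ arrow(ref(ref(arrow(bool, int))), tree(tree(ref(E)))).
Delete trivial equation ref(ref(arrow(string, string))) ≐ ref(ref(arrow(string, string))).
Decompose arrow/2: ref(ref(arrow(bool, bool))) ≐ ref(ref(arrow(bool, int))),  C ≐ tree(tree(ref(E))).
Decompose ref/1: ref(arrow(bool, bool)) ≐ ref(arrow(bool, int)).
Decompose ref/1: arrow(bool, bool) ≐ arrow(bool, int).
Decompose arrow/2: bool ≐ bool,  bool ≐ int.
Delete trivial equation bool ≐ bool.
Clash: constants bool and int differ; no unifier exists.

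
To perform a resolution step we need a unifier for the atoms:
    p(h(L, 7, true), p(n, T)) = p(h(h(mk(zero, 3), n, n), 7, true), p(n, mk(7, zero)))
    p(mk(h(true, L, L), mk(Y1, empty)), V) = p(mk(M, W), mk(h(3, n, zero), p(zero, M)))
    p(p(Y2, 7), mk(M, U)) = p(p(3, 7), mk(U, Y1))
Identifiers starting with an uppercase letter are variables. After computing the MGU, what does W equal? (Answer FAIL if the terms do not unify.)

Decompose p/2: h(L, 7, true) = h(h(mk(zero, 3), n, n), 7, true),  p(n, T) = p(n, mk(7, zero)).
Decompose h/3: L = h(mk(zero, 3), n, n),  7 = 7,  true = true.
Bind L := h(mk(zero, 3), n, n); substituting into the one remaining equation that mentions L gives: p(mk(h(true, h(mk(zero, 3), n, n), h(mk(zero, 3), n, n)), mk(Y1, empty)), V) = p(mk(M, W), mk(h(3, n, zero), p(zero, M))).
Delete trivial equation 7 = 7.
Delete trivial equation true = true.
Decompose p/2: n = n,  T = mk(7, zero).
Delete trivial equation n = n.
Bind T := mk(7, zero); no other remaining equation mentions T.
Decompose p/2: mk(h(true, h(mk(zero, 3), n, n), h(mk(zero, 3), n, n)), mk(Y1, empty)) = mk(M, W),  V = mk(h(3, n, zero), p(zero, M)).
Decompose mk/2: h(true, h(mk(zero, 3), n, n), h(mk(zero, 3), n, n)) = M,  mk(Y1, empty) = W.
Bind M := h(true, h(mk(zero, 3), n, n), h(mk(zero, 3), n, n)); substituting into the 2 remaining equations that mention M gives: V = mk(h(3, n, zero), p(zero, h(true, h(mk(zero, 3), n, n), h(mk(zero, 3), n, n)))),  p(p(Y2, 7), mk(h(true, h(mk(zero, 3), n, n), h(mk(zero, 3), n, n)), U)) = p(p(3, 7), mk(U, Y1)).
Bind W := mk(Y1, empty); no other remaining equation mentions W.
Bind V := mk(h(3, n, zero), p(zero, h(true, h(mk(zero, 3), n, n), h(mk(zero, 3), n, n)))); no other remaining equation mentions V.
Decompose p/2: p(Y2, 7) = p(3, 7),  mk(h(true, h(mk(zero, 3), n, n), h(mk(zero, 3), n, n)), U) = mk(U, Y1).
Decompose p/2: Y2 = 3,  7 = 7.
Bind Y2 := 3; no other remaining equation mentions Y2.
Delete trivial equation 7 = 7.
Decompose mk/2: h(true, h(mk(zero, 3), n, n), h(mk(zero, 3), n, n)) = U,  U = Y1.
Bind U := h(true, h(mk(zero, 3), n, n), h(mk(zero, 3), n, n)); substituting into the remaining equation gives: h(true, h(mk(zero, 3), n, n), h(mk(zero, 3), n, n)) = Y1.
Bind Y1 := h(true, h(mk(zero, 3), n, n), h(mk(zero, 3), n, n)). Substituting into the earlier binding gives W := mk(h(true, h(mk(zero, 3), n, n), h(mk(zero, 3), n, n)), empty).
MGU = { L := h(mk(zero, 3), n, n), T := mk(7, zero), M := h(true, h(mk(zero, 3), n, n), h(mk(zero, 3), n, n)), W := mk(h(true, h(mk(zero, 3), n, n), h(mk(zero, 3), n, n)), empty), V := mk(h(3, n, zero), p(zero, h(true, h(mk(zero, 3), n, n), h(mk(zero, 3), n, n)))), Y2 := 3, U := h(true, h(mk(zero, 3), n, n), h(mk(zero, 3), n, n)), Y1 := h(true, h(mk(zero, 3), n, n), h(mk(zero, 3), n, n)) }, so W := mk(h(true, h(mk(zero, 3), n, n), h(mk(zero, 3), n, n)), empty).

mk(h(true, h(mk(zero, 3), n, n), h(mk(zero, 3), n, n)), empty)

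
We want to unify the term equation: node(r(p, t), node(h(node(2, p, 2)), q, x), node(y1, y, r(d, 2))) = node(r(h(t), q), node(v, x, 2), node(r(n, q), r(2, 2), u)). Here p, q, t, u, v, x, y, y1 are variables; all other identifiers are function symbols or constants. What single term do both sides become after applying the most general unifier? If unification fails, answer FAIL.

node(r(h(2), 2), node(h(node(2, h(2), 2)), 2, 2), node(r(n, 2), r(2, 2), r(d, 2)))

Decompose node/3: r(p, t) = r(h(t), q),  node(h(node(2, p, 2)), q, x) = node(v, x, 2),  node(y1, y, r(d, 2)) = node(r(n, q), r(2, 2), u).
Decompose r/2: p = h(t),  t = q.
Bind p := h(t); substituting into the one remaining equation that mentions p gives: node(h(node(2, h(t), 2)), q, x) = node(v, x, 2).
Bind t := q; substituting into the one remaining equation that mentions t gives: node(h(node(2, h(q), 2)), q, x) = node(v, x, 2). Substituting into the earlier binding gives p := h(q).
Decompose node/3: h(node(2, h(q), 2)) = v,  q = x,  x = 2.
Bind v := h(node(2, h(q), 2)); no other remaining equation mentions v.
Bind q := x; substituting into the one remaining equation that mentions q gives: node(y1, y, r(d, 2)) = node(r(n, x), r(2, 2), u). Substituting into the earlier bindings gives p := h(x), t := x, v := h(node(2, h(x), 2)).
Bind x := 2; substituting into the remaining equation gives: node(y1, y, r(d, 2)) = node(r(n, 2), r(2, 2), u). Substituting into the earlier bindings gives p := h(2), t := 2, v := h(node(2, h(2), 2)), q := 2.
Decompose node/3: y1 = r(n, 2),  y = r(2, 2),  r(d, 2) = u.
Bind y1 := r(n, 2); no other remaining equation mentions y1.
Bind y := r(2, 2); no other remaining equation mentions y.
Bind u := r(d, 2).
Applying the MGU to either side gives node(r(h(2), 2), node(h(node(2, h(2), 2)), 2, 2), node(r(n, 2), r(2, 2), r(d, 2))).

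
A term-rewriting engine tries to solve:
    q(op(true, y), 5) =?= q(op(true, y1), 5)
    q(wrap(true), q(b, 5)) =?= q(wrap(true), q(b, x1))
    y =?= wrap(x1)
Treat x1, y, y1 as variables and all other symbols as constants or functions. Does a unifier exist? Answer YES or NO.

YES

Decompose q/2: op(true, y) =?= op(true, y1),  5 =?= 5.
Decompose op/2: true =?= true,  y =?= y1.
Delete trivial equation true =?= true.
Bind y := y1; substituting into the one remaining equation that mentions y gives: y1 =?= wrap(x1).
Delete trivial equation 5 =?= 5.
Decompose q/2: wrap(true) =?= wrap(true),  q(b, 5) =?= q(b, x1).
Delete trivial equation wrap(true) =?= wrap(true).
Decompose q/2: b =?= b,  5 =?= x1.
Delete trivial equation b =?= b.
Bind x1 := 5; substituting into the remaining equation gives: y1 =?= wrap(5).
Bind y1 := wrap(5). Substituting into the earlier binding gives y := wrap(5).
No equations remain and no clash or occurs-check failure arose, so a unifier exists.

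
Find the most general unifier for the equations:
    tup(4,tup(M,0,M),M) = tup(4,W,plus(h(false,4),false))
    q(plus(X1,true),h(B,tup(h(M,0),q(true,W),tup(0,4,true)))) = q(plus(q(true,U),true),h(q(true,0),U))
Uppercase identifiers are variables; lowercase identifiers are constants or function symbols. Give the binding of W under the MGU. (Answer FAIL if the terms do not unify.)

tup(plus(h(false,4),false),0,plus(h(false,4),false))

Decompose tup/3: 4 = 4,  tup(M,0,M) = W,  M = plus(h(false,4),false).
Delete trivial equation 4 = 4.
Bind W := tup(M,0,M); substituting into the one remaining equation that mentions W gives: q(plus(X1,true),h(B,tup(h(M,0),q(true,tup(M,0,M)),tup(0,4,true)))) = q(plus(q(true,U),true),h(q(true,0),U)).
Bind M := plus(h(false,4),false); substituting into the remaining equation gives: q(plus(X1,true),h(B,tup(h(plus(h(false,4),false),0),q(true,tup(plus(h(false,4),false),0,plus(h(false,4),false))),tup(0,4,true)))) = q(plus(q(true,U),true),h(q(true,0),U)). Substituting into the earlier binding gives W := tup(plus(h(false,4),false),0,plus(h(false,4),false)).
Decompose q/2: plus(X1,true) = plus(q(true,U),true),  h(B,tup(h(plus(h(false,4),false),0),q(true,tup(plus(h(false,4),false),0,plus(h(false,4),false))),tup(0,4,true))) = h(q(true,0),U).
Decompose plus/2: X1 = q(true,U),  true = true.
Bind X1 := q(true,U); no other remaining equation mentions X1.
Delete trivial equation true = true.
Decompose h/2: B = q(true,0),  tup(h(plus(h(false,4),false),0),q(true,tup(plus(h(false,4),false),0,plus(h(false,4),false))),tup(0,4,true)) = U.
Bind B := q(true,0); no other remaining equation mentions B.
Bind U := tup(h(plus(h(false,4),false),0),q(true,tup(plus(h(false,4),false),0,plus(h(false,4),false))),tup(0,4,true)). Substituting into the earlier binding gives X1 := q(true,tup(h(plus(h(false,4),false),0),q(true,tup(plus(h(false,4),false),0,plus(h(false,4),false))),tup(0,4,true))).
MGU = { W -> tup(plus(h(false,4),false),0,plus(h(false,4),false)), M -> plus(h(false,4),false), X1 -> q(true,tup(h(plus(h(false,4),false),0),q(true,tup(plus(h(false,4),false),0,plus(h(false,4),false))),tup(0,4,true))), B -> q(true,0), U -> tup(h(plus(h(false,4),false),0),q(true,tup(plus(h(false,4),false),0,plus(h(false,4),false))),tup(0,4,true)) }, so W -> tup(plus(h(false,4),false),0,plus(h(false,4),false)).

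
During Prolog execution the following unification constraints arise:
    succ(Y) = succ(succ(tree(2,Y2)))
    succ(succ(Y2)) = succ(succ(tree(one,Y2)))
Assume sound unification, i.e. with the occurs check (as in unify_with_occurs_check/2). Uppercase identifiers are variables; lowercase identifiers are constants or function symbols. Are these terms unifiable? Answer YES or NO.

Decompose succ/1: Y = succ(tree(2,Y2)).
Bind Y := succ(tree(2,Y2)); no other remaining equation mentions Y.
Decompose succ/1: succ(Y2) = succ(tree(one,Y2)).
Decompose succ/1: Y2 = tree(one,Y2).
Occurs check fails: Y2 occurs in tree(one,Y2); the equation Y2 = tree(one,Y2) has no finite solution.

NO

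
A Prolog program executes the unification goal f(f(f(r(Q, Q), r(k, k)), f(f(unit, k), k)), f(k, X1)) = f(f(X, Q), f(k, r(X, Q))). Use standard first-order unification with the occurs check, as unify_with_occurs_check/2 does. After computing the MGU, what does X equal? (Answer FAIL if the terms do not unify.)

Decompose f/2: f(f(r(Q, Q), r(k, k)), f(f(unit, k), k)) = f(X, Q),  f(k, X1) = f(k, r(X, Q)).
Decompose f/2: f(r(Q, Q), r(k, k)) = X,  f(f(unit, k), k) = Q.
Bind X := f(r(Q, Q), r(k, k)); substituting into the one remaining equation that mentions X gives: f(k, X1) = f(k, r(f(r(Q, Q), r(k, k)), Q)).
Bind Q := f(f(unit, k), k); substituting into the remaining equation gives: f(k, X1) = f(k, r(f(r(f(f(unit, k), k), f(f(unit, k), k)), r(k, k)), f(f(unit, k), k))). Substituting into the earlier binding gives X := f(r(f(f(unit, k), k), f(f(unit, k), k)), r(k, k)).
Decompose f/2: k = k,  X1 = r(f(r(f(f(unit, k), k), f(f(unit, k), k)), r(k, k)), f(f(unit, k), k)).
Delete trivial equation k = k.
Bind X1 := r(f(r(f(f(unit, k), k), f(f(unit, k), k)), r(k, k)), f(f(unit, k), k)).
MGU = { X ↦ f(r(f(f(unit, k), k), f(f(unit, k), k)), r(k, k)), Q ↦ f(f(unit, k), k), X1 ↦ r(f(r(f(f(unit, k), k), f(f(unit, k), k)), r(k, k)), f(f(unit, k), k)) }, so X ↦ f(r(f(f(unit, k), k), f(f(unit, k), k)), r(k, k)).

f(r(f(f(unit, k), k), f(f(unit, k), k)), r(k, k))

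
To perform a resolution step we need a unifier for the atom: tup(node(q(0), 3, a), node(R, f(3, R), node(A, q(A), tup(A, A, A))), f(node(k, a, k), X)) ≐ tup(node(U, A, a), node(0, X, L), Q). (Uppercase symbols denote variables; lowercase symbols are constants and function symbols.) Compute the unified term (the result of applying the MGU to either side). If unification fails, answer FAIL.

Decompose tup/3: node(q(0), 3, a) ≐ node(U, A, a),  node(R, f(3, R), node(A, q(A), tup(A, A, A))) ≐ node(0, X, L),  f(node(k, a, k), X) ≐ Q.
Decompose node/3: q(0) ≐ U,  3 ≐ A,  a ≐ a.
Bind U := q(0); no other remaining equation mentions U.
Bind A := 3; substituting into the one remaining equation that mentions A gives: node(R, f(3, R), node(3, q(3), tup(3, 3, 3))) ≐ node(0, X, L).
Delete trivial equation a ≐ a.
Decompose node/3: R ≐ 0,  f(3, R) ≐ X,  node(3, q(3), tup(3, 3, 3)) ≐ L.
Bind R := 0; substituting into the one remaining equation that mentions R gives: f(3, 0) ≐ X.
Bind X := f(3, 0); substituting into the one remaining equation that mentions X gives: f(node(k, a, k), f(3, 0)) ≐ Q.
Bind L := node(3, q(3), tup(3, 3, 3)); no other remaining equation mentions L.
Bind Q := f(node(k, a, k), f(3, 0)).
Applying the MGU to either side gives tup(node(q(0), 3, a), node(0, f(3, 0), node(3, q(3), tup(3, 3, 3))), f(node(k, a, k), f(3, 0))).

tup(node(q(0), 3, a), node(0, f(3, 0), node(3, q(3), tup(3, 3, 3))), f(node(k, a, k), f(3, 0)))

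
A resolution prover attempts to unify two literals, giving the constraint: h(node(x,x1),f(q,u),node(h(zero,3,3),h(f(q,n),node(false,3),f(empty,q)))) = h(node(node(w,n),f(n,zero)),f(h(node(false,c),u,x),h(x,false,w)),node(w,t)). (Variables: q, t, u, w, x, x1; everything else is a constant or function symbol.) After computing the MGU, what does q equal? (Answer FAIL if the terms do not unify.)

Decompose h/3: node(x,x1) = node(node(w,n),f(n,zero)),  f(q,u) = f(h(node(false,c),u,x),h(x,false,w)),  node(h(zero,3,3),h(f(q,n),node(false,3),f(empty,q))) = node(w,t).
Decompose node/2: x = node(w,n),  x1 = f(n,zero).
Bind x := node(w,n); substituting into the one remaining equation that mentions x gives: f(q,u) = f(h(node(false,c),u,node(w,n)),h(node(w,n),false,w)).
Bind x1 := f(n,zero); no other remaining equation mentions x1.
Decompose f/2: q = h(node(false,c),u,node(w,n)),  u = h(node(w,n),false,w).
Bind q := h(node(false,c),u,node(w,n)); substituting into the one remaining equation that mentions q gives: node(h(zero,3,3),h(f(h(node(false,c),u,node(w,n)),n),node(false,3),f(empty,h(node(false,c),u,node(w,n))))) = node(w,t).
Bind u := h(node(w,n),false,w); substituting into the remaining equation gives: node(h(zero,3,3),h(f(h(node(false,c),h(node(w,n),false,w),node(w,n)),n),node(false,3),f(empty,h(node(false,c),h(node(w,n),false,w),node(w,n))))) = node(w,t). Substituting into the earlier binding gives q := h(node(false,c),h(node(w,n),false,w),node(w,n)).
Decompose node/2: h(zero,3,3) = w,  h(f(h(node(false,c),h(node(w,n),false,w),node(w,n)),n),node(false,3),f(empty,h(node(false,c),h(node(w,n),false,w),node(w,n)))) = t.
Bind w := h(zero,3,3); substituting into the remaining equation gives: h(f(h(node(false,c),h(node(h(zero,3,3),n),false,h(zero,3,3)),node(h(zero,3,3),n)),n),node(false,3),f(empty,h(node(false,c),h(node(h(zero,3,3),n),false,h(zero,3,3)),node(h(zero,3,3),n)))) = t. Substituting into the earlier bindings gives x := node(h(zero,3,3),n), q := h(node(false,c),h(node(h(zero,3,3),n),false,h(zero,3,3)),node(h(zero,3,3),n)), u := h(node(h(zero,3,3),n),false,h(zero,3,3)).
Bind t := h(f(h(node(false,c),h(node(h(zero,3,3),n),false,h(zero,3,3)),node(h(zero,3,3),n)),n),node(false,3),f(empty,h(node(false,c),h(node(h(zero,3,3),n),false,h(zero,3,3)),node(h(zero,3,3),n)))).
MGU = { x := node(h(zero,3,3),n), x1 := f(n,zero), q := h(node(false,c),h(node(h(zero,3,3),n),false,h(zero,3,3)),node(h(zero,3,3),n)), u := h(node(h(zero,3,3),n),false,h(zero,3,3)), w := h(zero,3,3), t := h(f(h(node(false,c),h(node(h(zero,3,3),n),false,h(zero,3,3)),node(h(zero,3,3),n)),n),node(false,3),f(empty,h(node(false,c),h(node(h(zero,3,3),n),false,h(zero,3,3)),node(h(zero,3,3),n)))) }, so q := h(node(false,c),h(node(h(zero,3,3),n),false,h(zero,3,3)),node(h(zero,3,3),n)).

h(node(false,c),h(node(h(zero,3,3),n),false,h(zero,3,3)),node(h(zero,3,3),n))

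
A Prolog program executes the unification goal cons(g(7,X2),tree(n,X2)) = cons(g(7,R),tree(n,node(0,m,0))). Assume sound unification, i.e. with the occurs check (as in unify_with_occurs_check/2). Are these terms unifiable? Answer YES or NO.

YES

Decompose cons/2: g(7,X2) = g(7,R),  tree(n,X2) = tree(n,node(0,m,0)).
Decompose g/2: 7 = 7,  X2 = R.
Delete trivial equation 7 = 7.
Bind X2 := R; substituting into the remaining equation gives: tree(n,R) = tree(n,node(0,m,0)).
Decompose tree/2: n = n,  R = node(0,m,0).
Delete trivial equation n = n.
Bind R := node(0,m,0). Substituting into the earlier binding gives X2 := node(0,m,0).
No equations remain and no clash or occurs-check failure arose, so a unifier exists.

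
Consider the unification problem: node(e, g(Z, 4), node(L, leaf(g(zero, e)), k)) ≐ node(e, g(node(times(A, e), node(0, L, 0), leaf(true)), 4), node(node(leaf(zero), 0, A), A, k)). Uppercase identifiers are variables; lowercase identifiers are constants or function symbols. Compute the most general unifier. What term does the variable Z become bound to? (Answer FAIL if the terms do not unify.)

node(times(leaf(g(zero, e)), e), node(0, node(leaf(zero), 0, leaf(g(zero, e))), 0), leaf(true))

Decompose node/3: e ≐ e,  g(Z, 4) ≐ g(node(times(A, e), node(0, L, 0), leaf(true)), 4),  node(L, leaf(g(zero, e)), k) ≐ node(node(leaf(zero), 0, A), A, k).
Delete trivial equation e ≐ e.
Decompose g/2: Z ≐ node(times(A, e), node(0, L, 0), leaf(true)),  4 ≐ 4.
Bind Z := node(times(A, e), node(0, L, 0), leaf(true)); no other remaining equation mentions Z.
Delete trivial equation 4 ≐ 4.
Decompose node/3: L ≐ node(leaf(zero), 0, A),  leaf(g(zero, e)) ≐ A,  k ≐ k.
Bind L := node(leaf(zero), 0, A); no other remaining equation mentions L. Substituting into the earlier binding gives Z := node(times(A, e), node(0, node(leaf(zero), 0, A), 0), leaf(true)).
Bind A := leaf(g(zero, e)); no other remaining equation mentions A. Substituting into the earlier bindings gives Z := node(times(leaf(g(zero, e)), e), node(0, node(leaf(zero), 0, leaf(g(zero, e))), 0), leaf(true)), L := node(leaf(zero), 0, leaf(g(zero, e))).
Delete trivial equation k ≐ k.
MGU = { Z ↦ node(times(leaf(g(zero, e)), e), node(0, node(leaf(zero), 0, leaf(g(zero, e))), 0), leaf(true)), L ↦ node(leaf(zero), 0, leaf(g(zero, e))), A ↦ leaf(g(zero, e)) }, so Z ↦ node(times(leaf(g(zero, e)), e), node(0, node(leaf(zero), 0, leaf(g(zero, e))), 0), leaf(true)).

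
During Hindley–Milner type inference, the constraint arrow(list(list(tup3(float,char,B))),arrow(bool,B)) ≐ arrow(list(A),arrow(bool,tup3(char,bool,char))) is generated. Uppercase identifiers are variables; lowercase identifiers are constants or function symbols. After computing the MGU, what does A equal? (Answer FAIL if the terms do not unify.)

Decompose arrow/2: list(list(tup3(float,char,B))) ≐ list(A),  arrow(bool,B) ≐ arrow(bool,tup3(char,bool,char)).
Decompose list/1: list(tup3(float,char,B)) ≐ A.
Bind A := list(tup3(float,char,B)); no other remaining equation mentions A.
Decompose arrow/2: bool ≐ bool,  B ≐ tup3(char,bool,char).
Delete trivial equation bool ≐ bool.
Bind B := tup3(char,bool,char). Substituting into the earlier binding gives A := list(tup3(float,char,tup3(char,bool,char))).
MGU = { A ↦ list(tup3(float,char,tup3(char,bool,char))), B ↦ tup3(char,bool,char) }, so A ↦ list(tup3(float,char,tup3(char,bool,char))).

list(tup3(float,char,tup3(char,bool,char)))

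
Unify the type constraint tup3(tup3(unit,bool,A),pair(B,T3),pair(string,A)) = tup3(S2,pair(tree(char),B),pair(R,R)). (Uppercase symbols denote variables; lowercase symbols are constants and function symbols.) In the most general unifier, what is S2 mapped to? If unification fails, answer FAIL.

tup3(unit,bool,string)

Decompose tup3/3: tup3(unit,bool,A) = S2,  pair(B,T3) = pair(tree(char),B),  pair(string,A) = pair(R,R).
Bind S2 := tup3(unit,bool,A); no other remaining equation mentions S2.
Decompose pair/2: B = tree(char),  T3 = B.
Bind B := tree(char); substituting into the one remaining equation that mentions B gives: T3 = tree(char).
Bind T3 := tree(char); no other remaining equation mentions T3.
Decompose pair/2: string = R,  A = R.
Bind R := string; substituting into the remaining equation gives: A = string.
Bind A := string. Substituting into the earlier binding gives S2 := tup3(unit,bool,string).
MGU = { S2 ↦ tup3(unit,bool,string), B ↦ tree(char), T3 ↦ tree(char), R ↦ string, A ↦ string }, so S2 ↦ tup3(unit,bool,string).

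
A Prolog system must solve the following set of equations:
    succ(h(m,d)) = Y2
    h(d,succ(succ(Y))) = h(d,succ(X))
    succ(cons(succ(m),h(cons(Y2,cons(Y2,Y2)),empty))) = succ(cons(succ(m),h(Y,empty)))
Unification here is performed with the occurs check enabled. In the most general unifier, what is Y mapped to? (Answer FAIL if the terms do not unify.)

cons(succ(h(m,d)),cons(succ(h(m,d)),succ(h(m,d))))

Bind Y2 := succ(h(m,d)); substituting into the one remaining equation that mentions Y2 gives: succ(cons(succ(m),h(cons(succ(h(m,d)),cons(succ(h(m,d)),succ(h(m,d)))),empty))) = succ(cons(succ(m),h(Y,empty))).
Decompose h/2: d = d,  succ(succ(Y)) = succ(X).
Delete trivial equation d = d.
Decompose succ/1: succ(Y) = X.
Bind X := succ(Y); no other remaining equation mentions X.
Decompose succ/1: cons(succ(m),h(cons(succ(h(m,d)),cons(succ(h(m,d)),succ(h(m,d)))),empty)) = cons(succ(m),h(Y,empty)).
Decompose cons/2: succ(m) = succ(m),  h(cons(succ(h(m,d)),cons(succ(h(m,d)),succ(h(m,d)))),empty) = h(Y,empty).
Delete trivial equation succ(m) = succ(m).
Decompose h/2: cons(succ(h(m,d)),cons(succ(h(m,d)),succ(h(m,d)))) = Y,  empty = empty.
Bind Y := cons(succ(h(m,d)),cons(succ(h(m,d)),succ(h(m,d)))); no other remaining equation mentions Y. Substituting into the earlier binding gives X := succ(cons(succ(h(m,d)),cons(succ(h(m,d)),succ(h(m,d))))).
Delete trivial equation empty = empty.
MGU = { Y2 ↦ succ(h(m,d)), X ↦ succ(cons(succ(h(m,d)),cons(succ(h(m,d)),succ(h(m,d))))), Y ↦ cons(succ(h(m,d)),cons(succ(h(m,d)),succ(h(m,d)))) }, so Y ↦ cons(succ(h(m,d)),cons(succ(h(m,d)),succ(h(m,d)))).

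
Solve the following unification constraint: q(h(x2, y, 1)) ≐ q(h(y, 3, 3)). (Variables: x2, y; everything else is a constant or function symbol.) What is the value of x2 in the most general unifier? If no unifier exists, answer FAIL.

FAIL

Decompose q/1: h(x2, y, 1) ≐ h(y, 3, 3).
Decompose h/3: x2 ≐ y,  y ≐ 3,  1 ≐ 3.
Bind x2 := y; no other remaining equation mentions x2.
Bind y := 3; no other remaining equation mentions y. Substituting into the earlier binding gives x2 := 3.
Clash: constants 1 and 3 differ; no unifier exists.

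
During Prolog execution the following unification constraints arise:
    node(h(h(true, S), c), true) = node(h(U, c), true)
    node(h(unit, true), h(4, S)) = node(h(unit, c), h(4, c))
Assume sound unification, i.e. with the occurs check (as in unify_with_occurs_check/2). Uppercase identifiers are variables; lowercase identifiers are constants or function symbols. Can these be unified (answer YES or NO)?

NO

Decompose node/2: h(h(true, S), c) = h(U, c),  true = true.
Decompose h/2: h(true, S) = U,  c = c.
Bind U := h(true, S); no other remaining equation mentions U.
Delete trivial equation c = c.
Delete trivial equation true = true.
Decompose node/2: h(unit, true) = h(unit, c),  h(4, S) = h(4, c).
Decompose h/2: unit = unit,  true = c.
Delete trivial equation unit = unit.
Clash: constants true and c differ; no unifier exists.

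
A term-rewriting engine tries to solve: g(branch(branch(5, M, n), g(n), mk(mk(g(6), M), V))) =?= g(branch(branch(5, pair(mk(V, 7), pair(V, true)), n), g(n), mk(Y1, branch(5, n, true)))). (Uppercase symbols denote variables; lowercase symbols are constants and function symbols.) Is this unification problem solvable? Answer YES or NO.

YES

Decompose g/1: branch(branch(5, M, n), g(n), mk(mk(g(6), M), V)) =?= branch(branch(5, pair(mk(V, 7), pair(V, true)), n), g(n), mk(Y1, branch(5, n, true))).
Decompose branch/3: branch(5, M, n) =?= branch(5, pair(mk(V, 7), pair(V, true)), n),  g(n) =?= g(n),  mk(mk(g(6), M), V) =?= mk(Y1, branch(5, n, true)).
Decompose branch/3: 5 =?= 5,  M =?= pair(mk(V, 7), pair(V, true)),  n =?= n.
Delete trivial equation 5 =?= 5.
Bind M := pair(mk(V, 7), pair(V, true)); substituting into the one remaining equation that mentions M gives: mk(mk(g(6), pair(mk(V, 7), pair(V, true))), V) =?= mk(Y1, branch(5, n, true)).
Delete trivial equation n =?= n.
Delete trivial equation g(n) =?= g(n).
Decompose mk/2: mk(g(6), pair(mk(V, 7), pair(V, true))) =?= Y1,  V =?= branch(5, n, true).
Bind Y1 := mk(g(6), pair(mk(V, 7), pair(V, true))); no other remaining equation mentions Y1.
Bind V := branch(5, n, true). Substituting into the earlier bindings gives M := pair(mk(branch(5, n, true), 7), pair(branch(5, n, true), true)), Y1 := mk(g(6), pair(mk(branch(5, n, true), 7), pair(branch(5, n, true), true))).
No equations remain and no clash or occurs-check failure arose, so a unifier exists.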